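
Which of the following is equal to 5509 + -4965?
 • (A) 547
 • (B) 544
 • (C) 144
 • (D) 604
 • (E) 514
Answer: B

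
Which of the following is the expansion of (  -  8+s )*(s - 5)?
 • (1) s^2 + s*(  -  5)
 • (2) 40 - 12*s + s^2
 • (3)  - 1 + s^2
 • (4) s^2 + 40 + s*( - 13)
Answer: 4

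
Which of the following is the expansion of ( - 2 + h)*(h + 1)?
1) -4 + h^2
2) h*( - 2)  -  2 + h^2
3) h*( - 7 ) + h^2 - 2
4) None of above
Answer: 4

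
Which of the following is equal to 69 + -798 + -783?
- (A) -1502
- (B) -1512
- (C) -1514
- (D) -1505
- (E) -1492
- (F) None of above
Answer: B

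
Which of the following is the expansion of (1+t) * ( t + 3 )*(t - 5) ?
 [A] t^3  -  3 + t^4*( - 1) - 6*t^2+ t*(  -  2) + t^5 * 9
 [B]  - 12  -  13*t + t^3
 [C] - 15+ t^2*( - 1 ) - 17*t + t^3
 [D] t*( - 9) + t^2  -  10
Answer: C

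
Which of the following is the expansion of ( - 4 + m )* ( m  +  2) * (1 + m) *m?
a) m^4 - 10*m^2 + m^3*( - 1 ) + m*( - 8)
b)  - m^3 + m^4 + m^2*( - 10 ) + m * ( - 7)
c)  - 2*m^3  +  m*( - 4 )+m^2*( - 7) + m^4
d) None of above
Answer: a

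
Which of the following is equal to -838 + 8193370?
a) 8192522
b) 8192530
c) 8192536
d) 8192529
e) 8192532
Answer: e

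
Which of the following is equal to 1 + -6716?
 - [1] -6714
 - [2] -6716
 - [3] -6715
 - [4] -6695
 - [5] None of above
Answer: 3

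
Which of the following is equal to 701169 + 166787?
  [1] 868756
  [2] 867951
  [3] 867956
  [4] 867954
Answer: 3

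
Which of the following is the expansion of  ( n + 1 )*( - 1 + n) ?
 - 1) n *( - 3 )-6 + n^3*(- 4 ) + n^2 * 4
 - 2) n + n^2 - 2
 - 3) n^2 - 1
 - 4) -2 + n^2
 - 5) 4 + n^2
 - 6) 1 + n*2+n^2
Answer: 3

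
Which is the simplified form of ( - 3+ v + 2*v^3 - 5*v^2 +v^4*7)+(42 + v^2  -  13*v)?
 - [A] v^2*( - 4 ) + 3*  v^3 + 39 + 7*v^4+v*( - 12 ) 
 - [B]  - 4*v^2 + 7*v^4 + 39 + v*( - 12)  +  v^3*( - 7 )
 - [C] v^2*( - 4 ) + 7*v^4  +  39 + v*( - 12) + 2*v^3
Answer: C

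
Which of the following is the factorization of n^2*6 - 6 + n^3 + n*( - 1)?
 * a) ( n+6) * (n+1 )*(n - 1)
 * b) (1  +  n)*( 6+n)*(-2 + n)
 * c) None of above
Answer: a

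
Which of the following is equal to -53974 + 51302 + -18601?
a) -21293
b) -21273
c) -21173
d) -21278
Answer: b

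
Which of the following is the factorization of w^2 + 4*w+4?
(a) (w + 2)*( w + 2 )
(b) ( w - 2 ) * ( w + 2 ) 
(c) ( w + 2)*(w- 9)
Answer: a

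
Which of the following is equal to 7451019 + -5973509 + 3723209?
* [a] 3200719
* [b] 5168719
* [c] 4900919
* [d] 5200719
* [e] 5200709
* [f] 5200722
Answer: d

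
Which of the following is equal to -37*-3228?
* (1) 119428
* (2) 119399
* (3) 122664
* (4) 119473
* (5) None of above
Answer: 5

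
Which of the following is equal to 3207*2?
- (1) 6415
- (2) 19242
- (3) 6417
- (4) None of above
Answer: 4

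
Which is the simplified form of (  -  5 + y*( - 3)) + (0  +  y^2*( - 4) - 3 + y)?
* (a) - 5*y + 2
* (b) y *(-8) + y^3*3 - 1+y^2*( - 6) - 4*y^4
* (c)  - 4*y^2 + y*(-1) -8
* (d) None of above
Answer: d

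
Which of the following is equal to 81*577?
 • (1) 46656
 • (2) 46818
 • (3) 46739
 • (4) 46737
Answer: 4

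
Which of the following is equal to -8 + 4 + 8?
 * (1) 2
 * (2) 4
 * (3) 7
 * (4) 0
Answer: 2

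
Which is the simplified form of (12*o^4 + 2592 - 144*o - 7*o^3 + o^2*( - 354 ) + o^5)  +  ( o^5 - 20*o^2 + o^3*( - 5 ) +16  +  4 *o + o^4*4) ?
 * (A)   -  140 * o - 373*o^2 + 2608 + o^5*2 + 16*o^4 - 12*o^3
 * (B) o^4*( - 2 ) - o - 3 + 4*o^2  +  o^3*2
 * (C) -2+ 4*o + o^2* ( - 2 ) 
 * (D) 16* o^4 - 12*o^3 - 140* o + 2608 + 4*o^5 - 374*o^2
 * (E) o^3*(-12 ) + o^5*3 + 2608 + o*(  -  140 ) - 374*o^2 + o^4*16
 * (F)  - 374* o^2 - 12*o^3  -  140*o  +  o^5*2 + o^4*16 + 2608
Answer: F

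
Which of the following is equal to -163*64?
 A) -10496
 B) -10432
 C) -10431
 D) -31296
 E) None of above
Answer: B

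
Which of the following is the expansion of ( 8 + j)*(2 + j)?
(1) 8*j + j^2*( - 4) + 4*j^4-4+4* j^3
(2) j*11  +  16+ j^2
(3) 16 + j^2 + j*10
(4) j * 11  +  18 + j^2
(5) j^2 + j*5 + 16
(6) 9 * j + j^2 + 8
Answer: 3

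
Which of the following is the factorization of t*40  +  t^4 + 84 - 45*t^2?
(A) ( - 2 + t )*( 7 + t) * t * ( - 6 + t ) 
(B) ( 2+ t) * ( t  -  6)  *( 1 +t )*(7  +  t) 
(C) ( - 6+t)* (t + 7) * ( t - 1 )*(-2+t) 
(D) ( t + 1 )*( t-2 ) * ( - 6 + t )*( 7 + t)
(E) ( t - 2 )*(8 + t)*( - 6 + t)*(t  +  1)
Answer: D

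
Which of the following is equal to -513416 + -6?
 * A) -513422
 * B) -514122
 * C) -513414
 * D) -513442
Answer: A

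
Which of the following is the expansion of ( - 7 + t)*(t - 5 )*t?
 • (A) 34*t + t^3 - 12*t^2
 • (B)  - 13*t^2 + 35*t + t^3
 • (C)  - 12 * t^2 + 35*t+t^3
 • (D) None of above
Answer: C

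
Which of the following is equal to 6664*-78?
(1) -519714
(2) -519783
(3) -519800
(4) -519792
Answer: 4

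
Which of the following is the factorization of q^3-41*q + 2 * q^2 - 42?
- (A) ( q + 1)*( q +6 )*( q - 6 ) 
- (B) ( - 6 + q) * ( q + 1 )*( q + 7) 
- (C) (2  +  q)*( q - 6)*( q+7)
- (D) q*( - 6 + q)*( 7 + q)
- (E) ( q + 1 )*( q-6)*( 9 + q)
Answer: B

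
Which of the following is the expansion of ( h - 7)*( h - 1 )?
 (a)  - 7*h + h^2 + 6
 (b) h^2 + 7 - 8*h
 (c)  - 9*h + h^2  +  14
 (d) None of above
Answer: b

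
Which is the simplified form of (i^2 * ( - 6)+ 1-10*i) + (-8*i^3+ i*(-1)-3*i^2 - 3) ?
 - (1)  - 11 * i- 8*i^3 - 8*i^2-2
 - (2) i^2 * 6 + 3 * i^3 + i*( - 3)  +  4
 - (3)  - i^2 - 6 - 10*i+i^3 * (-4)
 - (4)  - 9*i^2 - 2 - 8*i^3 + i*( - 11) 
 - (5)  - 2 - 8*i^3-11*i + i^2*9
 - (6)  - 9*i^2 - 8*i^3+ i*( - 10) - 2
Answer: 4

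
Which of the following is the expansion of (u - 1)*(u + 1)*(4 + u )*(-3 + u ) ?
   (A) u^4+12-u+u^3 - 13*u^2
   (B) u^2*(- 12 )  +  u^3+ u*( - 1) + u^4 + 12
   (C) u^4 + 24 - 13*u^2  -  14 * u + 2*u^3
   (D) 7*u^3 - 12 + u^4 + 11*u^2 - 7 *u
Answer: A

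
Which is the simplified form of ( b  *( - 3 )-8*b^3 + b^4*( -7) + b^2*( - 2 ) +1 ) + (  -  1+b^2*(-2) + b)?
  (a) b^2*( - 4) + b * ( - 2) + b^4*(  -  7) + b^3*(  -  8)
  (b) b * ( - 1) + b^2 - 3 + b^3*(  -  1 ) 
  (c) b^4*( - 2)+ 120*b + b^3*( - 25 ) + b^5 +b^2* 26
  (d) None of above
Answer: a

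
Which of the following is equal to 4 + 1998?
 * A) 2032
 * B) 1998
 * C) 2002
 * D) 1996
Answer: C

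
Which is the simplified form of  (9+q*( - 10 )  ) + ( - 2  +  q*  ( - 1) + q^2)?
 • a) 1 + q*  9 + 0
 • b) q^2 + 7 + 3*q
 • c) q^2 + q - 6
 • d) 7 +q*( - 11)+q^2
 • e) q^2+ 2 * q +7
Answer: d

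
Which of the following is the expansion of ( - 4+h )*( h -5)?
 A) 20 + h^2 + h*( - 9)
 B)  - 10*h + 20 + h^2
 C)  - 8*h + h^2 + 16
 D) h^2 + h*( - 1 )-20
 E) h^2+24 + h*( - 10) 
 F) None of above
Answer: A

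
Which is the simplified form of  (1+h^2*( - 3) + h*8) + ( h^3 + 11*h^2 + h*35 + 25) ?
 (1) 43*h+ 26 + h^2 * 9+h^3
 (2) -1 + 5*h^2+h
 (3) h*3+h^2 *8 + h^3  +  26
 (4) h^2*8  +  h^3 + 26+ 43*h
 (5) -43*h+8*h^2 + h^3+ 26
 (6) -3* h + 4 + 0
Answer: 4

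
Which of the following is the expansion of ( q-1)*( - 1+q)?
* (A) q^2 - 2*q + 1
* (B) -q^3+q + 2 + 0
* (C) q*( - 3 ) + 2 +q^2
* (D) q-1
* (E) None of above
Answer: A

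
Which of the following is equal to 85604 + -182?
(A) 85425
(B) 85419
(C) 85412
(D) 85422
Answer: D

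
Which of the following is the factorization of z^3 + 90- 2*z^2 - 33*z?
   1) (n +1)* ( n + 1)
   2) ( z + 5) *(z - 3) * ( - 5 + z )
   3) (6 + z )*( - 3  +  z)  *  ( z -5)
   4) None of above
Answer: 3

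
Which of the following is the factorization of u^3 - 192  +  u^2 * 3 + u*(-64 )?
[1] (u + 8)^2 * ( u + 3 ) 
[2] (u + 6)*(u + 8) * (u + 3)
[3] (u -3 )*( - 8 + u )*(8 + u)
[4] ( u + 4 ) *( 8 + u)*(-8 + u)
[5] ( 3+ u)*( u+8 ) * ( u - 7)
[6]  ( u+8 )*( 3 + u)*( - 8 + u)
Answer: 6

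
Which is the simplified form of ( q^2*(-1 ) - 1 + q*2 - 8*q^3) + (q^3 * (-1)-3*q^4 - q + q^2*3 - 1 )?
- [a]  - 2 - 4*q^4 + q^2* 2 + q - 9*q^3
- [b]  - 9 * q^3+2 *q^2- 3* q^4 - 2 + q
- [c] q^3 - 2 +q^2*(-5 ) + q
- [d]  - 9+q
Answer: b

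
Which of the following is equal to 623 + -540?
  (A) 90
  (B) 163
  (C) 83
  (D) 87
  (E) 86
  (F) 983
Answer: C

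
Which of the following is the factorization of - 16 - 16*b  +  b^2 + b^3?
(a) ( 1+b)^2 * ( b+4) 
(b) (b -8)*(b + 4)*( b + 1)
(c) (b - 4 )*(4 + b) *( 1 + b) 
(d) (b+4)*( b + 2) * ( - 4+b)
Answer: c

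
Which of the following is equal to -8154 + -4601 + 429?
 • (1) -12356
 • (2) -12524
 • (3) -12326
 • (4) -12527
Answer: 3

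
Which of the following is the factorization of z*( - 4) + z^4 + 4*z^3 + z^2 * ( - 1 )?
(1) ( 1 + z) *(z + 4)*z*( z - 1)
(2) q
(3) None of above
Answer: 1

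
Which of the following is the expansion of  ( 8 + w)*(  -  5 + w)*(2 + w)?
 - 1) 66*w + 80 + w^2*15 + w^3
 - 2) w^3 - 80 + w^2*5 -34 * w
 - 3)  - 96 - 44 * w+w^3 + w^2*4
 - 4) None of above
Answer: 2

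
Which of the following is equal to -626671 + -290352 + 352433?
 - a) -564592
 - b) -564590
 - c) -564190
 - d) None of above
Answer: b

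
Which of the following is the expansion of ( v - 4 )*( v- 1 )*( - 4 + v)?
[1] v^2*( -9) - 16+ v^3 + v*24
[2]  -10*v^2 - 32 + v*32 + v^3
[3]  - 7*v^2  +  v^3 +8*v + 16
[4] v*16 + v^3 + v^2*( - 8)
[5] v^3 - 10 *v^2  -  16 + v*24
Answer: 1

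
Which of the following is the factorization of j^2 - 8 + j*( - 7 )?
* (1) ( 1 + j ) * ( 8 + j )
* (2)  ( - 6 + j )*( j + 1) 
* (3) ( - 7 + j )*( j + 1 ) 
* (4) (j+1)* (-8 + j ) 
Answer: 4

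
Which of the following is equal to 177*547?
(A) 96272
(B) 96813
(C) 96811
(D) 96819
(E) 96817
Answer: D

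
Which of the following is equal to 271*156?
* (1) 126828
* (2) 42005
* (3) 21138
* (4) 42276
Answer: 4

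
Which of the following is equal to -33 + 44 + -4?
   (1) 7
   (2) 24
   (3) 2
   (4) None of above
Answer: 1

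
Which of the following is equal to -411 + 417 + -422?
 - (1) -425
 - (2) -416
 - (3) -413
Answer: 2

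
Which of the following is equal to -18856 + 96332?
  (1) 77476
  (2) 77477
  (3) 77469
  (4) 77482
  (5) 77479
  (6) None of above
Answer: 1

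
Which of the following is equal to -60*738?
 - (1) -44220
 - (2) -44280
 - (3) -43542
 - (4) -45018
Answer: 2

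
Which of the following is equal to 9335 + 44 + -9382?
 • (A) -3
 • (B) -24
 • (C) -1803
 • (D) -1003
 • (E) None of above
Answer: A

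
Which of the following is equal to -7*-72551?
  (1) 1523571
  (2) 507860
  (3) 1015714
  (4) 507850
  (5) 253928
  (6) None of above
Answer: 6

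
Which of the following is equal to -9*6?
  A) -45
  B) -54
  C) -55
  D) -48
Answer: B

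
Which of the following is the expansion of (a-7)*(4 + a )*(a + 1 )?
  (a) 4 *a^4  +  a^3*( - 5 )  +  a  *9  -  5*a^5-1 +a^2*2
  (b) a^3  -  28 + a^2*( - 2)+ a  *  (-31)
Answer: b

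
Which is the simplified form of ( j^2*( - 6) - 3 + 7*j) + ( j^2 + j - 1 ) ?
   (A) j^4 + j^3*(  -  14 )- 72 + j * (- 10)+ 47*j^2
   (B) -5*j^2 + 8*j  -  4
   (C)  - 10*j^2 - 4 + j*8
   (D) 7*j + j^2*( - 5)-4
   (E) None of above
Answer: B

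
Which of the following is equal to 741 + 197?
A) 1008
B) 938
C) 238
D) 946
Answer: B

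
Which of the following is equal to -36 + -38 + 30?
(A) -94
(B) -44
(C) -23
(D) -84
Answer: B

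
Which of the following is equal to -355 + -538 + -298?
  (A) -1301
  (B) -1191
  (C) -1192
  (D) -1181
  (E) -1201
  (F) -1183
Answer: B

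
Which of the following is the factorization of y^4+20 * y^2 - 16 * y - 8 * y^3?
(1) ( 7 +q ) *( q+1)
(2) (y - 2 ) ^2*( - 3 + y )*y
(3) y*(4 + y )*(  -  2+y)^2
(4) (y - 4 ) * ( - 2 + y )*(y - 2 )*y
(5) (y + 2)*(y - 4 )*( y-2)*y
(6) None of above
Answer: 4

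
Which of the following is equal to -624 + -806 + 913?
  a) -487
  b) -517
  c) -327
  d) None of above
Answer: b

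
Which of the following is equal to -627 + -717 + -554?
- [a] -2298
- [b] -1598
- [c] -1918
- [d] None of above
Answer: d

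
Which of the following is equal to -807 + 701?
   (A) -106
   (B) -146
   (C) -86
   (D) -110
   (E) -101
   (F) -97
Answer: A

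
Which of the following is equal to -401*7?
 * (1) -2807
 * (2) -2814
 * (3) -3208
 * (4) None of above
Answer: 1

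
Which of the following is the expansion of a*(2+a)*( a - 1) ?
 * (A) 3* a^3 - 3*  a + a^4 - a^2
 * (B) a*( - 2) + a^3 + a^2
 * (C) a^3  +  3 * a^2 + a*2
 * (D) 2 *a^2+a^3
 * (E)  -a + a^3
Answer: B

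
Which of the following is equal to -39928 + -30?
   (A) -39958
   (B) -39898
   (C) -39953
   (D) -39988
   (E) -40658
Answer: A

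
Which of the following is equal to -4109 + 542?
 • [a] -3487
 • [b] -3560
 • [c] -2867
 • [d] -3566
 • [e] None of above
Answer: e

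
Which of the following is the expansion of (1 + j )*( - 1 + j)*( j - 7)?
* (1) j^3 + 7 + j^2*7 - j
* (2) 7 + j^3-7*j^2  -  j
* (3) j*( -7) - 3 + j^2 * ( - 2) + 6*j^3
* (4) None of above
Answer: 2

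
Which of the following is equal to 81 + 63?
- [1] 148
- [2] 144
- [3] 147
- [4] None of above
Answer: 2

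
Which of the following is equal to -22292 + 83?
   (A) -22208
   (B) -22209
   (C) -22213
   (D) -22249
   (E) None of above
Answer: B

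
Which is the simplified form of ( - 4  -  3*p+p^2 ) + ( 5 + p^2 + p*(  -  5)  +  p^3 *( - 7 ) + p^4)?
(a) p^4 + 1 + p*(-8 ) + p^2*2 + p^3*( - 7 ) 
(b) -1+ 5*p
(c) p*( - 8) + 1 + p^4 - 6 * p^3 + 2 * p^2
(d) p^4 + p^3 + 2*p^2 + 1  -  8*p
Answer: a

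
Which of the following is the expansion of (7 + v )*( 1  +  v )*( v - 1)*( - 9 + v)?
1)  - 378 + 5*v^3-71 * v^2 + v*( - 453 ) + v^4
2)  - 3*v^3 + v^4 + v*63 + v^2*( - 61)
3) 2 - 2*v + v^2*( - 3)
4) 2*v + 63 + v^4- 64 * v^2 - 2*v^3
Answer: 4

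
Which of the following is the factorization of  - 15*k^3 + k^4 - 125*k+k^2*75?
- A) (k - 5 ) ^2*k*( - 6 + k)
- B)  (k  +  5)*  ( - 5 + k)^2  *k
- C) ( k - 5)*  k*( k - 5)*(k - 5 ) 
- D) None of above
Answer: C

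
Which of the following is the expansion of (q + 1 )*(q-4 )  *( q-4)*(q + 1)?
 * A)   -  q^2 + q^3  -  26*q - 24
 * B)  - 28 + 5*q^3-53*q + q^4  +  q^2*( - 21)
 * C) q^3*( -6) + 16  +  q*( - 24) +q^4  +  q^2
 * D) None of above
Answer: D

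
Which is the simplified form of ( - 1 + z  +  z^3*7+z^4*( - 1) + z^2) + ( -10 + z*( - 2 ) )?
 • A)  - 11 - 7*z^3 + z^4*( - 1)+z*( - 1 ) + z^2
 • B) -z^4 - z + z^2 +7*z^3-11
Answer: B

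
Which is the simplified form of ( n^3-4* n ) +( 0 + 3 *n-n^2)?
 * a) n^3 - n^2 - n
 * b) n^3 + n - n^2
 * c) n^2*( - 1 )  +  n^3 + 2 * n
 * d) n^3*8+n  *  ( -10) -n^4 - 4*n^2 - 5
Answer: a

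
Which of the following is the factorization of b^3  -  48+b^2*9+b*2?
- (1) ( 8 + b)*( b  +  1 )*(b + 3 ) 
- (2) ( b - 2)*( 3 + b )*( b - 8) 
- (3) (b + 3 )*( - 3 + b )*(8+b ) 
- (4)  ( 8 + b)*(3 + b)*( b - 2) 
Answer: 4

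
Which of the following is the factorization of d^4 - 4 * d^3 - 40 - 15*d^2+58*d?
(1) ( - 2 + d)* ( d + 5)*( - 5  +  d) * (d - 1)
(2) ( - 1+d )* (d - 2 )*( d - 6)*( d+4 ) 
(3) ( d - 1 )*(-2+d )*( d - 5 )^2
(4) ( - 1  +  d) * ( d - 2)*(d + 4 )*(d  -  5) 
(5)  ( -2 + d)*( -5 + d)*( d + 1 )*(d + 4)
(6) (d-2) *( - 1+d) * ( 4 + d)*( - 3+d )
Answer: 4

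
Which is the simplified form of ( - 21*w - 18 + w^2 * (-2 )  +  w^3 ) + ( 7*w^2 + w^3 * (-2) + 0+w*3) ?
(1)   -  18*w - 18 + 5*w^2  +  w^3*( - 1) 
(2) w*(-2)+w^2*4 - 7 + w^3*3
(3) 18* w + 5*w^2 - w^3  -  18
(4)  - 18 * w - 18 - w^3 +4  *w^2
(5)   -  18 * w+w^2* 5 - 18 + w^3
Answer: 1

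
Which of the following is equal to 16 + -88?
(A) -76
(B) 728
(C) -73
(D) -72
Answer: D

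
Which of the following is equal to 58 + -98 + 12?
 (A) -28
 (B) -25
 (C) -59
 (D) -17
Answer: A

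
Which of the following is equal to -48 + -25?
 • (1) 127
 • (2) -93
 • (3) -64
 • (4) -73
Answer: 4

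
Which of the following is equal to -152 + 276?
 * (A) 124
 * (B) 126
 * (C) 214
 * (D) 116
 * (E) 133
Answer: A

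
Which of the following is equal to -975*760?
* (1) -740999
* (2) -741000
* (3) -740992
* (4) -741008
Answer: 2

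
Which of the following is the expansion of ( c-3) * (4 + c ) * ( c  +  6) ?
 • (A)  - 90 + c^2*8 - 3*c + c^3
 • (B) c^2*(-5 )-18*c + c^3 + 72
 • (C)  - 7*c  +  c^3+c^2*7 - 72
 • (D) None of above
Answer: D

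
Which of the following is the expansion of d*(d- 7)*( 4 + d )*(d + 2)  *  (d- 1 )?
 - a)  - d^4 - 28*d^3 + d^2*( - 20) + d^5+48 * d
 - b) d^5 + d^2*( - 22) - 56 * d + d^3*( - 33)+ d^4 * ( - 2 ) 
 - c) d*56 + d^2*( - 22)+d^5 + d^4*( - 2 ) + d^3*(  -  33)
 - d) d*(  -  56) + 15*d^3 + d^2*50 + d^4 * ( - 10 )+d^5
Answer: c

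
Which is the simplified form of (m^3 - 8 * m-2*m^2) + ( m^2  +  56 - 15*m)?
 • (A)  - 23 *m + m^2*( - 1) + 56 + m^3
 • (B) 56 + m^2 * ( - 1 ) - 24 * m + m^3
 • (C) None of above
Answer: A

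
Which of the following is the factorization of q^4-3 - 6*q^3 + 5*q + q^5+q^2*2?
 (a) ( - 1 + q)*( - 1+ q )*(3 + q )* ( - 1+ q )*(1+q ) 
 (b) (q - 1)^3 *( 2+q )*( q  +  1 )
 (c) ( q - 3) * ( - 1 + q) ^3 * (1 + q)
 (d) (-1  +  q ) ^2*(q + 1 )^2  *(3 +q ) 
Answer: a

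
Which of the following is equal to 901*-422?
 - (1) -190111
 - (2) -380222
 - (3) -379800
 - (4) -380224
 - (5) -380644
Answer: 2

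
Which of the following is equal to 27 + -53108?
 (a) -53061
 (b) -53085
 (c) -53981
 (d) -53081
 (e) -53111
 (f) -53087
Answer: d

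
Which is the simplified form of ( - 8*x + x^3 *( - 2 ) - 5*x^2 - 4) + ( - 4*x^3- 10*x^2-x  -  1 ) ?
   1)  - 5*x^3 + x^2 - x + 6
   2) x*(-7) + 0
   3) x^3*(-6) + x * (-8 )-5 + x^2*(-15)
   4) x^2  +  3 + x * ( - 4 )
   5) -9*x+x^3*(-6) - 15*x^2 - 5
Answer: 5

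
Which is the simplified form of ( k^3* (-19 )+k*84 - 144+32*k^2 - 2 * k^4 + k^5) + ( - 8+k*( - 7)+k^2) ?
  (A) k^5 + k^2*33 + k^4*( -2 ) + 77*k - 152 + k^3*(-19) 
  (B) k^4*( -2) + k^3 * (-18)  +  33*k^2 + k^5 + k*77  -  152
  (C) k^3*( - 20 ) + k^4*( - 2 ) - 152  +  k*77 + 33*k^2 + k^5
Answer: A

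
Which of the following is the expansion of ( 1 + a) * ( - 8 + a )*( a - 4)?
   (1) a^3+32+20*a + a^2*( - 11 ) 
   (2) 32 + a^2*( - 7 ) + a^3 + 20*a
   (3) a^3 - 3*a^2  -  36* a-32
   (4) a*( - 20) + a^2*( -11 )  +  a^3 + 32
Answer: 1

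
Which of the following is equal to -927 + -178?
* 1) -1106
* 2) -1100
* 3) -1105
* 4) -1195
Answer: 3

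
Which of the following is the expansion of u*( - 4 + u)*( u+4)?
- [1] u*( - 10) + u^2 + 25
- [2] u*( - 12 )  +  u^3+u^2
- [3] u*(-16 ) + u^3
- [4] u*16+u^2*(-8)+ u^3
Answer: 3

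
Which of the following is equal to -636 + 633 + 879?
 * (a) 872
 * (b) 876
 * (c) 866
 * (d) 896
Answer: b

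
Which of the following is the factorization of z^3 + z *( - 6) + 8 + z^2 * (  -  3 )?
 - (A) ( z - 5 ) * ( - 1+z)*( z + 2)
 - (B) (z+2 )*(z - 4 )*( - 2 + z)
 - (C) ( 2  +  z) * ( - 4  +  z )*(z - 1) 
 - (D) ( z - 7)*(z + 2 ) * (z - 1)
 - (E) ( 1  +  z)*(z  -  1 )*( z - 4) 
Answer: C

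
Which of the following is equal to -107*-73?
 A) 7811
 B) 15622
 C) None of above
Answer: A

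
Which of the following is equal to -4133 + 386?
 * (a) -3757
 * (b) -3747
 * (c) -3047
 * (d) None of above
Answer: b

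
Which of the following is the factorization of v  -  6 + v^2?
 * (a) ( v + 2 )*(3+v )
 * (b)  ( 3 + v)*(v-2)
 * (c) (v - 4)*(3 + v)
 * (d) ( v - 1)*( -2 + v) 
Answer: b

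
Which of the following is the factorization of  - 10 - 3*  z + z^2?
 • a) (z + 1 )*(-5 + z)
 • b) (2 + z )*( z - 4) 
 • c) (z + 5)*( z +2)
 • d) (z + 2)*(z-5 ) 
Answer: d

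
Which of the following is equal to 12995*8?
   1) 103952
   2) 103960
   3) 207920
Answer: 2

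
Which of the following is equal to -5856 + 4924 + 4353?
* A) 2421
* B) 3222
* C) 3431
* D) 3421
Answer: D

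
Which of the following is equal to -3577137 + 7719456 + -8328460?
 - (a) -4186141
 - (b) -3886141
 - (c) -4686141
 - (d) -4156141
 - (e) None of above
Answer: a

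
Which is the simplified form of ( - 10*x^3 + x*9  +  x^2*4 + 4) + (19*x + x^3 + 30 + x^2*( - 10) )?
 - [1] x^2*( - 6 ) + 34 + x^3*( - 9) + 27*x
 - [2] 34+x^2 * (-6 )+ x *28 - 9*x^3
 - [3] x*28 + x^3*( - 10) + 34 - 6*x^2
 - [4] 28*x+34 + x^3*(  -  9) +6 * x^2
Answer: 2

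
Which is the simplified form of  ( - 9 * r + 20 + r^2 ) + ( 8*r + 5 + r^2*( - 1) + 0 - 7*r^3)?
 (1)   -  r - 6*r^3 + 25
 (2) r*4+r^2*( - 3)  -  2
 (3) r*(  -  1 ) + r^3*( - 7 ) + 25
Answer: 3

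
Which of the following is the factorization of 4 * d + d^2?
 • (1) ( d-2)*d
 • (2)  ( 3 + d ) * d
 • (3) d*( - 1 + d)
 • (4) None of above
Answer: 4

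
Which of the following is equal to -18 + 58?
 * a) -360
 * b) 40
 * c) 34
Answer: b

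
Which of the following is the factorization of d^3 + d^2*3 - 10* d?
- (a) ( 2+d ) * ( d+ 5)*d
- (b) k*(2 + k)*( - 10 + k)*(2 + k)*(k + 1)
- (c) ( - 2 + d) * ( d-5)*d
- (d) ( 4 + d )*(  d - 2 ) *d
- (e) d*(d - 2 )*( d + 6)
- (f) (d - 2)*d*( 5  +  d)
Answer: f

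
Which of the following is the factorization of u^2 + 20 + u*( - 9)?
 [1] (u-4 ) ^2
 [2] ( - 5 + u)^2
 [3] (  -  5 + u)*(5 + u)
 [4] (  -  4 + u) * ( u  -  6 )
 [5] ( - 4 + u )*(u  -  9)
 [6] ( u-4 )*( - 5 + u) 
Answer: 6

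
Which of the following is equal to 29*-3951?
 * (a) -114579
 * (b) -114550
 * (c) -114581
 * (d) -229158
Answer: a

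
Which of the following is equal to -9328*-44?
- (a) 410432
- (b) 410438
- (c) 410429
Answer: a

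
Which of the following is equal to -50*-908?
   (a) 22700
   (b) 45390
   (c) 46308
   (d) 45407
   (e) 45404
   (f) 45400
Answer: f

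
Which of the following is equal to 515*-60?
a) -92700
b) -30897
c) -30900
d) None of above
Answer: c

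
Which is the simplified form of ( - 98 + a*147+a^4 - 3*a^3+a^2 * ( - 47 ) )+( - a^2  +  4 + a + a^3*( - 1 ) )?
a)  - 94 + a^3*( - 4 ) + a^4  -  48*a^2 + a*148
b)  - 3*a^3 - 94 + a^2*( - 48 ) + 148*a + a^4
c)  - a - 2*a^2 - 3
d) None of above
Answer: a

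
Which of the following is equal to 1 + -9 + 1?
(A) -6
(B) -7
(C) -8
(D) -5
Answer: B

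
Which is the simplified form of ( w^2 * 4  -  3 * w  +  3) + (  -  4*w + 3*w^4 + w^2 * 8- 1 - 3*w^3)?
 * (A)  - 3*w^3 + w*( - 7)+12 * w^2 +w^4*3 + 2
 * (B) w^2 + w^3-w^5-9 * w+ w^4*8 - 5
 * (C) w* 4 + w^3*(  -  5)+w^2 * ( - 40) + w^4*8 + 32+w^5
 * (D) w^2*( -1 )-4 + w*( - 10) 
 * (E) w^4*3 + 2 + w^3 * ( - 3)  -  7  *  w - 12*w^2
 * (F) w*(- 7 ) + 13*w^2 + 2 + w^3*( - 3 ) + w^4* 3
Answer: A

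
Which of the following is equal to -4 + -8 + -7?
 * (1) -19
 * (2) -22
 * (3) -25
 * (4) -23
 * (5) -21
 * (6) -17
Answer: 1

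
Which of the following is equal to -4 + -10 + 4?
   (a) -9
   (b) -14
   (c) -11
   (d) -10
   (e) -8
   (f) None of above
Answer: d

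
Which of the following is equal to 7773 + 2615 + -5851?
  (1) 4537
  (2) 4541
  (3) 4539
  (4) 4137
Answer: 1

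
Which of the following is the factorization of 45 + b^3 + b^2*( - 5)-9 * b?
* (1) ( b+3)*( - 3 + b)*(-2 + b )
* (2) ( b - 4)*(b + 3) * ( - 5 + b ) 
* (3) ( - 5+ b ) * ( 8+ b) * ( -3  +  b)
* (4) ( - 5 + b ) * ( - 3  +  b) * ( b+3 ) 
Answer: 4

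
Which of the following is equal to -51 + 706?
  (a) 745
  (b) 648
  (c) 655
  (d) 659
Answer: c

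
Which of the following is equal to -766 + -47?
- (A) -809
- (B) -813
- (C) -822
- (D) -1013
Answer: B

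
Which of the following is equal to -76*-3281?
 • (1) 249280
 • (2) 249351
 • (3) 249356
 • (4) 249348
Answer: 3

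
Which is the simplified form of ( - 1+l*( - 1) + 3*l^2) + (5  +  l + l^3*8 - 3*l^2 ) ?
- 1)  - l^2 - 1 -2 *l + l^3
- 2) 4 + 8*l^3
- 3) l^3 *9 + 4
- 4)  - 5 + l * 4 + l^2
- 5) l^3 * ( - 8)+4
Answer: 2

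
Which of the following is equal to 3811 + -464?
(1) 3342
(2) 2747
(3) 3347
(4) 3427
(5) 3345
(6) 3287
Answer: 3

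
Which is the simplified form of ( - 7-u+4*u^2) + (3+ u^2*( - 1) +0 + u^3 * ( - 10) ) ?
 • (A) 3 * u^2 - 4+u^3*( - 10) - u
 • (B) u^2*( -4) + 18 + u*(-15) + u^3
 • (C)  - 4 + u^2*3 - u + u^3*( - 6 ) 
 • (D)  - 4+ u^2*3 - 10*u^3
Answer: A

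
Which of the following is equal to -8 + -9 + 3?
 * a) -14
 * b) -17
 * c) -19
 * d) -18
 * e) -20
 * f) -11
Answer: a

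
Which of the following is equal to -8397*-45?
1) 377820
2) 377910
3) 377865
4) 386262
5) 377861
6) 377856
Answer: 3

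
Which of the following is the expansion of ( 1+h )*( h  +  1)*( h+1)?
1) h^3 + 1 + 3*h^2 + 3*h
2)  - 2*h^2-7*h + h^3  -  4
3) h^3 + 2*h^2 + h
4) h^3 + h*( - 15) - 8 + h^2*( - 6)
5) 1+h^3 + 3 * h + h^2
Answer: 1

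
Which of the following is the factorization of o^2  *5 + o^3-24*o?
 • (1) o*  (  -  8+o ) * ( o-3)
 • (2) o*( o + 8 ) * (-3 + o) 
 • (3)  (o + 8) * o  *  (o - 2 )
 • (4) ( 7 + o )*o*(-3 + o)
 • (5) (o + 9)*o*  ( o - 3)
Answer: 2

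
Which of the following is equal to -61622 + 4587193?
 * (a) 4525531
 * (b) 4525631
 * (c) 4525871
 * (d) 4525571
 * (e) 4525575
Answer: d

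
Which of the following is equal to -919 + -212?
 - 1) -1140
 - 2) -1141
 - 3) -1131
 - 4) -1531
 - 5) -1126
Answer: 3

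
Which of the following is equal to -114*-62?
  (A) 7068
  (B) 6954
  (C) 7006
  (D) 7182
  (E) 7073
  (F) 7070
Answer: A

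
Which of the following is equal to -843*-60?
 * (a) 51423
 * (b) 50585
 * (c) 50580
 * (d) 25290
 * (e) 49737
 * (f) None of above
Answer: c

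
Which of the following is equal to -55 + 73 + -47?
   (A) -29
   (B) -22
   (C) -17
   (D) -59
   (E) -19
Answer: A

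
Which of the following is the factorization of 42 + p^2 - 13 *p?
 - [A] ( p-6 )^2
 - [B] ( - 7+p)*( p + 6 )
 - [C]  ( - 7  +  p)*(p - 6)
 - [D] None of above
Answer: C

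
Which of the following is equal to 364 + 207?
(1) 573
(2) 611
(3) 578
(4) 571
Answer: 4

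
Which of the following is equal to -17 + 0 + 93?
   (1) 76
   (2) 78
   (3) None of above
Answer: 1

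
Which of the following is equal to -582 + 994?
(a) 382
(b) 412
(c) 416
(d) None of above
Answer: b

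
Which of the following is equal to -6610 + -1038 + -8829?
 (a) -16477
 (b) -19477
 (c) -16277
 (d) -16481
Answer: a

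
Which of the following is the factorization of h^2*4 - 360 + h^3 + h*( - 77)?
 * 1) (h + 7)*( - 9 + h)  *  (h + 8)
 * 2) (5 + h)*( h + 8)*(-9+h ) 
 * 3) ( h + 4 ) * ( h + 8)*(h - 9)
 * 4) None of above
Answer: 2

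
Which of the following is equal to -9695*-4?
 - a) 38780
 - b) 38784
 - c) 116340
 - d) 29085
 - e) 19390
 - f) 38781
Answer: a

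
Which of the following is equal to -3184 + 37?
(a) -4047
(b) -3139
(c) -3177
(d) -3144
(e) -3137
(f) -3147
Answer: f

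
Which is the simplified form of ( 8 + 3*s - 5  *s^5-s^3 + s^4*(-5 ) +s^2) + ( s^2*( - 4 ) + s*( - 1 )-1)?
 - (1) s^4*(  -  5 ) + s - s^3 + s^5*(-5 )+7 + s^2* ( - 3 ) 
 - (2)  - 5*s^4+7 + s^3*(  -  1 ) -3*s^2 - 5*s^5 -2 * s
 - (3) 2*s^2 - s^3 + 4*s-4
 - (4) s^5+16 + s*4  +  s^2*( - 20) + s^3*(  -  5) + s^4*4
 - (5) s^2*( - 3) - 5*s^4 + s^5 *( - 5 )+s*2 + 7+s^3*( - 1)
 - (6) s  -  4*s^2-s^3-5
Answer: 5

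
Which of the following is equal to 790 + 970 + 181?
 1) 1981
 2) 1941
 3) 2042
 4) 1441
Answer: 2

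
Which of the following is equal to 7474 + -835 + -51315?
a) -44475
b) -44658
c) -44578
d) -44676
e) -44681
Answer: d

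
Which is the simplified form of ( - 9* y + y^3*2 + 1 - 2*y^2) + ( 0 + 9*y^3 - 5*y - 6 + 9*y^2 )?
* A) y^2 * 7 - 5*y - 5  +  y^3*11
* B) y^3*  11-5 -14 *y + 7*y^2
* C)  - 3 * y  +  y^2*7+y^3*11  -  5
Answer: B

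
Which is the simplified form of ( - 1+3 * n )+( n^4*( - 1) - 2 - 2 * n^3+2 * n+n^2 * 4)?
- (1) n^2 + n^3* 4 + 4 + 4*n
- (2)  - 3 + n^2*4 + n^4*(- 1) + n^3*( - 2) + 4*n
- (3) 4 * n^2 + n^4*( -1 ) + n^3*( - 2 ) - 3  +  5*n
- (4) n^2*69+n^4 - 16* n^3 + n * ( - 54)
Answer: 3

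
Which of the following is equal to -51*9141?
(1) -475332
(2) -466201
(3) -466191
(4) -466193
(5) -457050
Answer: 3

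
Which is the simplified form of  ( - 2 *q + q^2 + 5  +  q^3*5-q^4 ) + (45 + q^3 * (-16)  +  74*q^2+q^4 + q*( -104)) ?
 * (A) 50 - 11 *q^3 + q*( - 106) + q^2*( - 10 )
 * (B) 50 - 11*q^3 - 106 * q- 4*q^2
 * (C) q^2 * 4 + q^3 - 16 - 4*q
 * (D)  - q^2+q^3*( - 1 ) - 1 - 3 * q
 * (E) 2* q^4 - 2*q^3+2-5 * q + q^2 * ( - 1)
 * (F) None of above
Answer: F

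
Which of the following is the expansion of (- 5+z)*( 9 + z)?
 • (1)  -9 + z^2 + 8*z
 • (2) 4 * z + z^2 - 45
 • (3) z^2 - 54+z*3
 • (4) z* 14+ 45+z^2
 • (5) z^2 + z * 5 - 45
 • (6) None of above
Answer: 2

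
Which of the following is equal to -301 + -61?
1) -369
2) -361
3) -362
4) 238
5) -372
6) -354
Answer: 3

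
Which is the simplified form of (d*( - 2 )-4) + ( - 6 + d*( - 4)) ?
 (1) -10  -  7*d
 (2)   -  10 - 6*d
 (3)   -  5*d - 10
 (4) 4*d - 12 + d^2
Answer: 2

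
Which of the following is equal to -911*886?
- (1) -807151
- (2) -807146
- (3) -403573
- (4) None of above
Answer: 2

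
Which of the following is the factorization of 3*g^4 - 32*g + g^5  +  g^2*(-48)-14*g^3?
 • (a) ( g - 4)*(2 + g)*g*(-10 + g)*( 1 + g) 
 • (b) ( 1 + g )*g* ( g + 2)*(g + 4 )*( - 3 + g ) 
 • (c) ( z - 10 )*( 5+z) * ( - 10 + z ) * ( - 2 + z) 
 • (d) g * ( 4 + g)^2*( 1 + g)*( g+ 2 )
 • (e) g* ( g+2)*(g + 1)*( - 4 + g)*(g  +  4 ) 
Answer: e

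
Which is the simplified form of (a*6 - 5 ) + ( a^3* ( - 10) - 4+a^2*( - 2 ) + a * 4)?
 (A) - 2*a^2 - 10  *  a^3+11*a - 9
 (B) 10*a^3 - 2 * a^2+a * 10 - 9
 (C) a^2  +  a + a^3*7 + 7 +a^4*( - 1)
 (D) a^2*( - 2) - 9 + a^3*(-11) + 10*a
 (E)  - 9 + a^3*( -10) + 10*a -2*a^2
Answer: E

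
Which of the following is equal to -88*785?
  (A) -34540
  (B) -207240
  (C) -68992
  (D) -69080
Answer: D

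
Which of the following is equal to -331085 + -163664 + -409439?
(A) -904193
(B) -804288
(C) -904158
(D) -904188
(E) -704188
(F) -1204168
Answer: D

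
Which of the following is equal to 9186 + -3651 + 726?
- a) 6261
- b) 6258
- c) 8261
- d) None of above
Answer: a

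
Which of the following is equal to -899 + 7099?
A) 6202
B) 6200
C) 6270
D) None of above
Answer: B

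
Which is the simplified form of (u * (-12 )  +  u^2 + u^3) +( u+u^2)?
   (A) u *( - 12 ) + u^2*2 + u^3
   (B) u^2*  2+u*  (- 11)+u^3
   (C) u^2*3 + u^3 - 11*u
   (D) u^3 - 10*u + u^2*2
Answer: B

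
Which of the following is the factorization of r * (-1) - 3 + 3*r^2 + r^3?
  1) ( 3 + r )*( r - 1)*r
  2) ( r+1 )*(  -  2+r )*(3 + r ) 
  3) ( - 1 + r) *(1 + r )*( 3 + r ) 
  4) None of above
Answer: 3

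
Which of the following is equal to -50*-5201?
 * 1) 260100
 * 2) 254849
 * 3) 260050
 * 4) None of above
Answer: 3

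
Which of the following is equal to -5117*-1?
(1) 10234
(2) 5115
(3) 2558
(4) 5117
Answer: 4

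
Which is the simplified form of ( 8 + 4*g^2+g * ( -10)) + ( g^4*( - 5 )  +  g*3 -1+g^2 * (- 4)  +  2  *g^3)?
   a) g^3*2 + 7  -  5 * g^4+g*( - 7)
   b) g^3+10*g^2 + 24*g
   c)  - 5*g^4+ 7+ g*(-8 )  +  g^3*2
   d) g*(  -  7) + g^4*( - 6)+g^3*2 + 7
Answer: a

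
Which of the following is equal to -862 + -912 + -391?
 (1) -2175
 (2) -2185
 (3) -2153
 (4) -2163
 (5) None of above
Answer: 5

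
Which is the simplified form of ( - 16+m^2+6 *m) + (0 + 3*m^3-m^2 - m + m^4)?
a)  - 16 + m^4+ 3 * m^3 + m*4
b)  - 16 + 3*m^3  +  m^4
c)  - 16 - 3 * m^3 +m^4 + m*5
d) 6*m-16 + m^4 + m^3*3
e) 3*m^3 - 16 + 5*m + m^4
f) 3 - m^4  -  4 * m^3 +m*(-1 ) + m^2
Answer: e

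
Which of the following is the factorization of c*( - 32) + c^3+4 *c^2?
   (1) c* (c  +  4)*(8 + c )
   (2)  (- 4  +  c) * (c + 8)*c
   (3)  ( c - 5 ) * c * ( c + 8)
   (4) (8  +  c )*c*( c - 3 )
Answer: 2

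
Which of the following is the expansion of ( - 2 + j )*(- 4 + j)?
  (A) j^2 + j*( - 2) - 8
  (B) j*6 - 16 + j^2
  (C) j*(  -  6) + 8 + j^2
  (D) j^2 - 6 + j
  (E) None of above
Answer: C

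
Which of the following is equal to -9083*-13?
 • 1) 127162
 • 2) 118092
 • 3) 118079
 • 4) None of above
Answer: 3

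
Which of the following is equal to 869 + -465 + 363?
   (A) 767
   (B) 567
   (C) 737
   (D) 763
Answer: A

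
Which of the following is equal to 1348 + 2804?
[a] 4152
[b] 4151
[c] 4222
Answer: a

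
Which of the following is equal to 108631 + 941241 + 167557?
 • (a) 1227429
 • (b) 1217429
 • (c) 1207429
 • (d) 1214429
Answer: b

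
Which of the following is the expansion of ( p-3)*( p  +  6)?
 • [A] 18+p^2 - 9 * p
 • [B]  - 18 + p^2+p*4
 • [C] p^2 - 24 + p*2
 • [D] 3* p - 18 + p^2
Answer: D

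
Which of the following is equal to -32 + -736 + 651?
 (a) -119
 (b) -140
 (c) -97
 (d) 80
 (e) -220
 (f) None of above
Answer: f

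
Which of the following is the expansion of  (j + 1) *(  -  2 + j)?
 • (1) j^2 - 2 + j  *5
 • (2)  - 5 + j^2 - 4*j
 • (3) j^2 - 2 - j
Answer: 3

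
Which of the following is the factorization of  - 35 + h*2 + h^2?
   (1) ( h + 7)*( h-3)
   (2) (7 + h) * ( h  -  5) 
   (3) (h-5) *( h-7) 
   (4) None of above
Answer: 2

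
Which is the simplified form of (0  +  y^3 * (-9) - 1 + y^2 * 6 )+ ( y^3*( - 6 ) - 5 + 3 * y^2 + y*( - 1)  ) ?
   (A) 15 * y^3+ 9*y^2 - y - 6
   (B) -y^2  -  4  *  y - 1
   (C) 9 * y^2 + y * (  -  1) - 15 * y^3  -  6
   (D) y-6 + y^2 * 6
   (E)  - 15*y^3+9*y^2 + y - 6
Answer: C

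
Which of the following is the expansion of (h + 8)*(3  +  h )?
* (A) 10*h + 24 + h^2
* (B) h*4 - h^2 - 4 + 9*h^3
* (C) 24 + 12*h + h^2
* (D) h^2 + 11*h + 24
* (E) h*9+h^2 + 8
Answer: D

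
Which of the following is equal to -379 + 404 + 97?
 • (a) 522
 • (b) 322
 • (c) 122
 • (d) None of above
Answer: c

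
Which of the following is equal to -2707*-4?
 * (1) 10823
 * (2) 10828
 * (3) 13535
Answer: 2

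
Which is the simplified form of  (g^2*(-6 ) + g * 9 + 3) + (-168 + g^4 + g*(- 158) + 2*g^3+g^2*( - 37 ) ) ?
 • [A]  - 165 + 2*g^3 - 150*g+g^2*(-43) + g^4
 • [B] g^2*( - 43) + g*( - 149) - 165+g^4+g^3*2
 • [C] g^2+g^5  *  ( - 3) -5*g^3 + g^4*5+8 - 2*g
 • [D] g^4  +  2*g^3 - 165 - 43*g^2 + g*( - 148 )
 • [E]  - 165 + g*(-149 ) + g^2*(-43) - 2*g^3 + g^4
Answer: B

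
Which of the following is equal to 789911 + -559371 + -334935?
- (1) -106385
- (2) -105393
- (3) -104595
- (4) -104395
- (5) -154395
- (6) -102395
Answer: 4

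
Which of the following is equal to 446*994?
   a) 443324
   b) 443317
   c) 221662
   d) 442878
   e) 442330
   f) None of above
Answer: a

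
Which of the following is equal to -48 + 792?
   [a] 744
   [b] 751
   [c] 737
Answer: a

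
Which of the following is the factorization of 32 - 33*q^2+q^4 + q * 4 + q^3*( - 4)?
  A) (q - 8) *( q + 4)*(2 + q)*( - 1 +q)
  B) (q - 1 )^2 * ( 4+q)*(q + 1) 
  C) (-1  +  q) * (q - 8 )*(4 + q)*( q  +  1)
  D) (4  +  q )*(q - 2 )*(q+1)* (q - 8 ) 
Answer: C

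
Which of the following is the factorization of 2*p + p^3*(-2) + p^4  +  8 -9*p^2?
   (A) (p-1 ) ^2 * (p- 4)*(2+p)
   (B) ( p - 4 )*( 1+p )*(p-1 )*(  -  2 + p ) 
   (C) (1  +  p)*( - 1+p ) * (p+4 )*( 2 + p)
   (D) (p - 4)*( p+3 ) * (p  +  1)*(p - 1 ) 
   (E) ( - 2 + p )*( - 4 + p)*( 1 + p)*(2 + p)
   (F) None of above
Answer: F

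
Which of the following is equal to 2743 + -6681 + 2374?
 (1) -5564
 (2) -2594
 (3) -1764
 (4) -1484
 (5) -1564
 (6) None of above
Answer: 5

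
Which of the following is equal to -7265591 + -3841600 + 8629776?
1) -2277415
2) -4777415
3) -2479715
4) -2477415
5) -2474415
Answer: 4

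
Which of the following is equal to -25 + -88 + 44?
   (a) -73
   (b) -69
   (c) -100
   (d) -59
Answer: b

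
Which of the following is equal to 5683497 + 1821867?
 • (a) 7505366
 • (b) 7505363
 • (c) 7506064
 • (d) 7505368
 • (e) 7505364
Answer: e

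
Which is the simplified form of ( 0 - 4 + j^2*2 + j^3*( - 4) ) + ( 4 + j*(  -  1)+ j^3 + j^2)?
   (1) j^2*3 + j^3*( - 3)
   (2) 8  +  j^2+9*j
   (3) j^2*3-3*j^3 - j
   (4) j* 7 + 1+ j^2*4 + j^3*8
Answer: 3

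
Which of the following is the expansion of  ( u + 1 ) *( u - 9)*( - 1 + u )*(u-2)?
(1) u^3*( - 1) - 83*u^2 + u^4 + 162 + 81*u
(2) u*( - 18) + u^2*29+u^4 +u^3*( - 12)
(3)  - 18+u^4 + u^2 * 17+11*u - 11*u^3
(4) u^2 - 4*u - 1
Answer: 3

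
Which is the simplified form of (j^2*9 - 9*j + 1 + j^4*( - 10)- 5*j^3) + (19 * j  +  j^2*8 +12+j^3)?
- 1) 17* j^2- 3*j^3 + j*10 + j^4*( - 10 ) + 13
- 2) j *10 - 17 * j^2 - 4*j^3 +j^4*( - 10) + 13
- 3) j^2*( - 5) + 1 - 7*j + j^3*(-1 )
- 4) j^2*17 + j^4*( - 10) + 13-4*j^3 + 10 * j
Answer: 4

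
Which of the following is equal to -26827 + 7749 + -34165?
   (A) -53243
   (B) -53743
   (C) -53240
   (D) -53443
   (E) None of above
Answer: A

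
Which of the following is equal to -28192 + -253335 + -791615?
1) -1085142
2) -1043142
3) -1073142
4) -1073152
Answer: 3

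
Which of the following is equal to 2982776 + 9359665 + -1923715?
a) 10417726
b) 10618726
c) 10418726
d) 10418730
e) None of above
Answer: c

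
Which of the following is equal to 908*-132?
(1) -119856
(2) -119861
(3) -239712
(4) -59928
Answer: 1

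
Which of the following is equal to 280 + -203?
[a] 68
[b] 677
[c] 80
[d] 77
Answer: d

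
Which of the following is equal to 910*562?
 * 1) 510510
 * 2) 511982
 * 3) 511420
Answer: 3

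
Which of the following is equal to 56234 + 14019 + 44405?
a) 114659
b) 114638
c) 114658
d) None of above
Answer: c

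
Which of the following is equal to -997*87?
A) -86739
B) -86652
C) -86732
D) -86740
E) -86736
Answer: A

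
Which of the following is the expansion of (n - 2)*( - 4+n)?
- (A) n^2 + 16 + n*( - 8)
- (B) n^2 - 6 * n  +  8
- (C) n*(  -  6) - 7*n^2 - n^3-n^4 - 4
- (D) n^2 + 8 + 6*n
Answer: B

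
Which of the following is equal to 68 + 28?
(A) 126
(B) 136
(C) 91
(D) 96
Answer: D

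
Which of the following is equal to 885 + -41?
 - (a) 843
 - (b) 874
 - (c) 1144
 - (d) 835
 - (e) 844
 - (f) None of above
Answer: e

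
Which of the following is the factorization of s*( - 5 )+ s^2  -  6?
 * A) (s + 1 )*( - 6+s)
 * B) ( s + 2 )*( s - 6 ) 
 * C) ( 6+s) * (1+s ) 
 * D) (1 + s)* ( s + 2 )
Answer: A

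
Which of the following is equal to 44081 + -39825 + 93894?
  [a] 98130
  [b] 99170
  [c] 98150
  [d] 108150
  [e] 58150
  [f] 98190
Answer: c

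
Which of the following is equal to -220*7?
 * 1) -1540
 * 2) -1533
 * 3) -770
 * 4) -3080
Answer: 1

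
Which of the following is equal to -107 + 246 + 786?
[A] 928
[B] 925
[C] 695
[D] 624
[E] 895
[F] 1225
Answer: B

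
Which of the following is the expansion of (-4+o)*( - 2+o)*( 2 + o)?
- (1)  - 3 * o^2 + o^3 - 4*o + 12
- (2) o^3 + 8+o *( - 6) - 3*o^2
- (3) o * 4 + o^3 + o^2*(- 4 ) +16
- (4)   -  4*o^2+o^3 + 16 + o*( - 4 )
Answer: 4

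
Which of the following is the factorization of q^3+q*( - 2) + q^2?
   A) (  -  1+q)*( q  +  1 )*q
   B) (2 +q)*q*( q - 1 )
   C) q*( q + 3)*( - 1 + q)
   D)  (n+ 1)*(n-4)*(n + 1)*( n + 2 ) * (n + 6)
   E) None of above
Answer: B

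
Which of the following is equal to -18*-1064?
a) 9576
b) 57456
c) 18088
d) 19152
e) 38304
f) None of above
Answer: d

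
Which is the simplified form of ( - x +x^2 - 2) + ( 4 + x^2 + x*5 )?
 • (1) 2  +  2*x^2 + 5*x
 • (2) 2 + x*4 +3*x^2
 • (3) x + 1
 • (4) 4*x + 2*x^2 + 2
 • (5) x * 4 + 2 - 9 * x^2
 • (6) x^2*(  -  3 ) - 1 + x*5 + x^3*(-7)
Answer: 4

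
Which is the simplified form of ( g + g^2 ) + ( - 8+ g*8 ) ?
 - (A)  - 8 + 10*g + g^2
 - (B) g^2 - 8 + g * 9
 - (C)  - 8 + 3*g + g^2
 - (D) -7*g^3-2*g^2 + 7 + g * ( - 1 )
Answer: B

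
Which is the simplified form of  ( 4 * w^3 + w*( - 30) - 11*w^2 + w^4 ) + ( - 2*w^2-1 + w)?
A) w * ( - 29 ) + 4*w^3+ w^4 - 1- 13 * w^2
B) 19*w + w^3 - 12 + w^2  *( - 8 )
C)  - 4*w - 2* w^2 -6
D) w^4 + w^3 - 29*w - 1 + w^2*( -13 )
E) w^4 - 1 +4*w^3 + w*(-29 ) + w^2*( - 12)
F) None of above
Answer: A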